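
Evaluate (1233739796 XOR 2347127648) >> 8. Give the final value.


Step 1: 1233739796 ^ 2347127648 = 3262067572
Step 2: 3262067572 >> 8 = 12742451

12742451


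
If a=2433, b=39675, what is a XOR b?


2433 ^ 39675 = 37754

37754


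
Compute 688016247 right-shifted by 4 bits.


0b101001000000100100101101110111 >> 4 = 0b10100100000010010010110111 = 43001015

43001015


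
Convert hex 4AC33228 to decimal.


4AC33228 hex = 1254306344 decimal

1254306344


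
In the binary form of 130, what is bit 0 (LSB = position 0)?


0b10000010, position 0 = 0

0


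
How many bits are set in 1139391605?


0b1000011111010011011110001110101 has 18 set bits

18


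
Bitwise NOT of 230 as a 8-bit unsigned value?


~0b11100110 = 0b11001 = 25 (8-bit unsigned)

25


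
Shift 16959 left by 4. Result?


0b100001000111111 << 4 = 0b1000010001111110000 = 271344

271344


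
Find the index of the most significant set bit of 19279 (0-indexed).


0b100101101001111. Highest set bit at position 14

14


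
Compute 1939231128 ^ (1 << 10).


1939231128 ^ (1 << 10) = 1939231128 ^ 1024 = 1939232152

1939232152


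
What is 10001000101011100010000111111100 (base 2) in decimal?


10001000101011100010000111111100 in decimal = 2293113340

2293113340


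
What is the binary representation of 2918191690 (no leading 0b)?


2918191690 = 10101101111100000001001001001010 in binary

10101101111100000001001001001010


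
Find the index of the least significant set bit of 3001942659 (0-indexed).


0b10110010111011100000001010000011. Lowest set bit at position 0

0


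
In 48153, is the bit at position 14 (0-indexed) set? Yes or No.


0b1011110000011001, bit 14 = 0. No

No


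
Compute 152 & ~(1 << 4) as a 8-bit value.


152 & ~(1 << 4) = 136

136


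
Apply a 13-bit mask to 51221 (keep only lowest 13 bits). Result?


51221 & 8191 = 2069

2069


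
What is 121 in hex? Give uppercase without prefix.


121 = 79 hex

79


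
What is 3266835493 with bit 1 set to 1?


3266835493 | (1 << 1) = 3266835493 | 2 = 3266835495

3266835495


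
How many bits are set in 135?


0b10000111 has 4 set bits

4


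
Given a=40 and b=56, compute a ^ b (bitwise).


40 ^ 56 = 16

16


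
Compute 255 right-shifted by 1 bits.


0b11111111 >> 1 = 0b1111111 = 127

127


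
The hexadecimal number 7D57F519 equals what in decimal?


7D57F519 hex = 2102916377 decimal

2102916377


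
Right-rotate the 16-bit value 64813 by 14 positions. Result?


Rotate 0b1111110100101101 right by 14 (16-bit) = 0b1111010010110111 = 62647

62647


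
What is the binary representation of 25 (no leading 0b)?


25 = 11001 in binary

11001


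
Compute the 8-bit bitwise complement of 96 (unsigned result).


~0b1100000 = 0b10011111 = 159 (8-bit unsigned)

159


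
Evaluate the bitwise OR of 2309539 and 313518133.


0b1000110011110110100011 | 0b10010101011111110100000110101 = 0b10010101011111111110110110111 = 313523639

313523639


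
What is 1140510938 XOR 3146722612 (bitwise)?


0b1000011111110101101000011011010 ^ 0b10111011100011110010110100110100 = 0b11111000011101011111110111101110 = 4168482286

4168482286


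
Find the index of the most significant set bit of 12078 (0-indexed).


0b10111100101110. Highest set bit at position 13

13


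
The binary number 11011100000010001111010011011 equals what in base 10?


11011100000010001111010011011 in decimal = 461446811

461446811


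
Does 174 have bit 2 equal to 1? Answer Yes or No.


0b10101110, bit 2 = 1. Yes

Yes


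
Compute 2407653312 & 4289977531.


0b10001111100000011101111111000000 & 0b11111111101100111101110010111011 = 0b10001111100000011101110010000000 = 2407652480

2407652480


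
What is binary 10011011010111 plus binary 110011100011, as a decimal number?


10011011010111 + 110011100011 = 11001110111010 = 13242

13242


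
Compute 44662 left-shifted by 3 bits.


0b1010111001110110 << 3 = 0b1010111001110110000 = 357296

357296


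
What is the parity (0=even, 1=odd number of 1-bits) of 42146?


0b1010010010100010 has 6 ones => parity 0

0


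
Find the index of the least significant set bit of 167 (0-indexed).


0b10100111. Lowest set bit at position 0

0


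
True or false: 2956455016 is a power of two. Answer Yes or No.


0b10110000001101111110110001101000. Multiple bits set => No

No


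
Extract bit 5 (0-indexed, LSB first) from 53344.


0b1101000001100000, position 5 = 1

1


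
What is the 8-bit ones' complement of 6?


6 ^ 255 = 249

249


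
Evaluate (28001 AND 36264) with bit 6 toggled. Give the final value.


Step 1: 28001 & 36264 = 3360
Step 2: 3360 ^ (1 << 6) = 3360 ^ 64 = 3424

3424


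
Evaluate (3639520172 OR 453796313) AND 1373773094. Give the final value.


Step 1: 3639520172 | 453796313 = 3689868285
Step 2: 3689868285 & 1373773094 = 1373767972

1373767972


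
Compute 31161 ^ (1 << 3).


31161 ^ (1 << 3) = 31161 ^ 8 = 31153

31153


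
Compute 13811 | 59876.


0b11010111110011 | 0b1110100111100100 = 0b1111110111110111 = 65015

65015


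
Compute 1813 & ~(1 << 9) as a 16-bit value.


1813 & ~(1 << 9) = 1301

1301


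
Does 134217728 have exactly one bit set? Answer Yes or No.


0b1000000000000000000000000000. Only one bit set => Yes

Yes


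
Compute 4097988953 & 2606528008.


0b11110100010000100101100101011001 & 0b10011011010111000111011000001000 = 0b10010000010000000101000000001000 = 2420133896

2420133896


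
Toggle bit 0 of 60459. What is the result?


60459 ^ (1 << 0) = 60459 ^ 1 = 60458

60458


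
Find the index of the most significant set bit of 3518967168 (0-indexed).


0b11010001101111110010110110000000. Highest set bit at position 31

31


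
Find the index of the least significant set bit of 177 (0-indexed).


0b10110001. Lowest set bit at position 0

0


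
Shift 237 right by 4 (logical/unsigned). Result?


0b11101101 >> 4 = 0b1110 = 14

14


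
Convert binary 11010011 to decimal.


11010011 in decimal = 211

211


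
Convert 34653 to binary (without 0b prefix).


34653 = 1000011101011101 in binary

1000011101011101


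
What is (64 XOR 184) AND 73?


Step 1: 64 ^ 184 = 248
Step 2: 248 & 73 = 72

72


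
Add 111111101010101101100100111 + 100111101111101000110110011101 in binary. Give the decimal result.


111111101010101101100100111 + 100111101111101000110110011101 = 101111101100111110100011000100 = 800319684

800319684


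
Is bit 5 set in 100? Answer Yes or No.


0b1100100, bit 5 = 1. Yes

Yes


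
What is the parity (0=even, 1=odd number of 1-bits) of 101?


0b1100101 has 4 ones => parity 0

0


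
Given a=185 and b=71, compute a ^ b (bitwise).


185 ^ 71 = 254

254


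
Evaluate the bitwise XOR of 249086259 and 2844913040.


0b1110110110001100000100110011 ^ 0b10101001100100011110110110010000 = 0b10100111010010010010110010100011 = 2806590627

2806590627


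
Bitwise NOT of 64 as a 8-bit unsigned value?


~0b1000000 = 0b10111111 = 191 (8-bit unsigned)

191


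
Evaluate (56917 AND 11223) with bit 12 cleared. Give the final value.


Step 1: 56917 & 11223 = 2645
Step 2: 2645 & ~(1 << 12) = 2645

2645


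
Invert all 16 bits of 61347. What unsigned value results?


61347 ^ 65535 = 4188

4188


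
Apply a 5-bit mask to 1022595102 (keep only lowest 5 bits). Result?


1022595102 & 31 = 30

30


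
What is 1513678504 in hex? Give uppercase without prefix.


1513678504 = 5A38E6A8 hex

5A38E6A8


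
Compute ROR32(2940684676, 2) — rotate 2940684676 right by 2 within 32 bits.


Rotate 0b10101111010001110100100110000100 right by 2 (32-bit) = 0b101011110100011101001001100001 = 735171169

735171169


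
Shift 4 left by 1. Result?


0b100 << 1 = 0b1000 = 8

8


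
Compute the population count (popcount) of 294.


0b100100110 has 4 set bits

4


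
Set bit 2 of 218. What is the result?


218 | (1 << 2) = 218 | 4 = 222

222


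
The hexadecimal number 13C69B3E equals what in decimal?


13C69B3E hex = 331782974 decimal

331782974


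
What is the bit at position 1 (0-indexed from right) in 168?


0b10101000, position 1 = 0

0


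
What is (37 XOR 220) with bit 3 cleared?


Step 1: 37 ^ 220 = 249
Step 2: 249 & ~(1 << 3) = 241

241


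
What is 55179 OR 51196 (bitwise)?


0b1101011110001011 | 0b1100011111111100 = 0b1101011111111111 = 55295

55295


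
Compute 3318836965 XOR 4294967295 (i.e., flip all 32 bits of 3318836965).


3318836965 ^ 4294967295 = 976130330

976130330


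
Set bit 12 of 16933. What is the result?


16933 | (1 << 12) = 16933 | 4096 = 21029

21029


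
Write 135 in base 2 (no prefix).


135 = 10000111 in binary

10000111


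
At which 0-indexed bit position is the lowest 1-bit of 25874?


0b110010100010010. Lowest set bit at position 1

1


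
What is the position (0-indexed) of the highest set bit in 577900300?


0b100010011100100000111100001100. Highest set bit at position 29

29


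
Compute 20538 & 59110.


0b101000000111010 & 0b1110011011100110 = 0b100000000100010 = 16418

16418


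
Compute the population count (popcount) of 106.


0b1101010 has 4 set bits

4


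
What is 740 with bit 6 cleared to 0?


740 & ~(1 << 6) = 676

676


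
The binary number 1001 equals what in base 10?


1001 in decimal = 9

9


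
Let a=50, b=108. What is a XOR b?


50 ^ 108 = 94

94


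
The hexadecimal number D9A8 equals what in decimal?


D9A8 hex = 55720 decimal

55720


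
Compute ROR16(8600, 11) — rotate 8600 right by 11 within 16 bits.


Rotate 0b10000110011000 right by 11 (16-bit) = 0b11001100000100 = 13060

13060


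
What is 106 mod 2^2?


106 & 3 = 2

2


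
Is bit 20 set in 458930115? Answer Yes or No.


0b11011010110101011011111000011, bit 20 = 1. Yes

Yes


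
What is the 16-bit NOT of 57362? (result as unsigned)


~0b1110000000010010 = 0b1111111101101 = 8173 (16-bit unsigned)

8173


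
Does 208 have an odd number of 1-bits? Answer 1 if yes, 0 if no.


0b11010000 has 3 ones => parity 1

1


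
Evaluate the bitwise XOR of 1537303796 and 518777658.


0b1011011101000010110010011110100 ^ 0b11110111010111110101100111010 = 0b1000101010010101000111111001110 = 1162514382

1162514382


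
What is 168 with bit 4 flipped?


168 ^ (1 << 4) = 168 ^ 16 = 184

184


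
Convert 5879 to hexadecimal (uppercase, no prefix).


5879 = 16F7 hex

16F7


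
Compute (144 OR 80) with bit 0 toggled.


Step 1: 144 | 80 = 208
Step 2: 208 ^ (1 << 0) = 208 ^ 1 = 209

209


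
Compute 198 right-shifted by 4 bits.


0b11000110 >> 4 = 0b1100 = 12

12


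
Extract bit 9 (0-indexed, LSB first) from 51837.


0b1100101001111101, position 9 = 1

1


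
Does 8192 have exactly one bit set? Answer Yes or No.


0b10000000000000. Only one bit set => Yes

Yes


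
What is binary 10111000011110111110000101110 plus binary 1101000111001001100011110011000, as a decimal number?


10111000011110111110000101110 + 1101000111001001100011110011000 = 1111111111101000100001111000110 = 2146714566

2146714566


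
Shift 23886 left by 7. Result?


0b101110101001110 << 7 = 0b1011101010011100000000 = 3057408

3057408


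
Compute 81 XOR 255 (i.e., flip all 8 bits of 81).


81 ^ 255 = 174

174


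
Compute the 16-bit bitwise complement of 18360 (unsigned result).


~0b100011110111000 = 0b1011100001000111 = 47175 (16-bit unsigned)

47175


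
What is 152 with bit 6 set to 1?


152 | (1 << 6) = 152 | 64 = 216

216


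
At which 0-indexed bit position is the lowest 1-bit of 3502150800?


0b11010000101111101001010010010000. Lowest set bit at position 4

4


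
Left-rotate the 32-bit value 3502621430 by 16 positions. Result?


Rotate 0b11010000110001011100001011110110 left by 16 (32-bit) = 0b11000010111101101101000011000101 = 3270955205

3270955205


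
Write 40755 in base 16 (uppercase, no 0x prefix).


40755 = 9F33 hex

9F33


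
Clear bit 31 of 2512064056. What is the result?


2512064056 & ~(1 << 31) = 364580408

364580408


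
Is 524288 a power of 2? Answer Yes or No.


0b10000000000000000000. Only one bit set => Yes

Yes


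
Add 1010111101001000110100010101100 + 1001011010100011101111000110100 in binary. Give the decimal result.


1010111101001000110100010101100 + 1001011010100011101111000110100 = 10100010111101100100011011100000 = 2734048992

2734048992


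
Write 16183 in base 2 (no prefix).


16183 = 11111100110111 in binary

11111100110111


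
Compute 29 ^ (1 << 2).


29 ^ (1 << 2) = 29 ^ 4 = 25

25


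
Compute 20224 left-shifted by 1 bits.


0b100111100000000 << 1 = 0b1001111000000000 = 40448

40448


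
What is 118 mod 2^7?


118 & 127 = 118

118


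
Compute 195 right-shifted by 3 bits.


0b11000011 >> 3 = 0b11000 = 24

24


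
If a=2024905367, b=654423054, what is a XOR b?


2024905367 ^ 654423054 = 1605381785

1605381785


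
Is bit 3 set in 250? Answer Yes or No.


0b11111010, bit 3 = 1. Yes

Yes


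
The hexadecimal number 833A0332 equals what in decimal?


833A0332 hex = 2201617202 decimal

2201617202


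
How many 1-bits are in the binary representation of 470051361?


0b11100000001000110101000100001 has 10 set bits

10


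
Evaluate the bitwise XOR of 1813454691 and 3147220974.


0b1101100000101110001111101100011 ^ 0b10111011100101101100011111101110 = 0b11010111100000011101100010001101 = 3615611021

3615611021


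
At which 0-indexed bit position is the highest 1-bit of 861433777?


0b110011010110000110111110110001. Highest set bit at position 29

29


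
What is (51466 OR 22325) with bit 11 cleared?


Step 1: 51466 | 22325 = 57151
Step 2: 57151 & ~(1 << 11) = 55103

55103


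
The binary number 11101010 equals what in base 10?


11101010 in decimal = 234

234


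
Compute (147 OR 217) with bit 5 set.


Step 1: 147 | 217 = 219
Step 2: 219 | (1 << 5) = 219 | 32 = 251

251


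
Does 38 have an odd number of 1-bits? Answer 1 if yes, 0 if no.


0b100110 has 3 ones => parity 1

1


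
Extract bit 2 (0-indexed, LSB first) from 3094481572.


0b10111000011100100000101010100100, position 2 = 1

1


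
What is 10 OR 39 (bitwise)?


0b1010 | 0b100111 = 0b101111 = 47

47


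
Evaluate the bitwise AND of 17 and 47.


0b10001 & 0b101111 = 0b1 = 1

1


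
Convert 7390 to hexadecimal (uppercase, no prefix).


7390 = 1CDE hex

1CDE


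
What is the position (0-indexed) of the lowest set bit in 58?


0b111010. Lowest set bit at position 1

1


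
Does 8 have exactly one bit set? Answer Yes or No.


0b1000. Only one bit set => Yes

Yes


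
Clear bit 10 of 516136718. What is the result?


516136718 & ~(1 << 10) = 516135694

516135694


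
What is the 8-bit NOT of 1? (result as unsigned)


~0b1 = 0b11111110 = 254 (8-bit unsigned)

254


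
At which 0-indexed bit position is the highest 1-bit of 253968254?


0b1111001000110011111101111110. Highest set bit at position 27

27


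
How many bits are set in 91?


0b1011011 has 5 set bits

5


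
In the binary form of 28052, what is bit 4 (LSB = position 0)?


0b110110110010100, position 4 = 1

1


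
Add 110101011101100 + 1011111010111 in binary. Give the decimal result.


110101011101100 + 1011111010111 = 1000001011000011 = 33475

33475


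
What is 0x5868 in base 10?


5868 hex = 22632 decimal

22632


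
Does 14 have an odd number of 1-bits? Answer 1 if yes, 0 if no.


0b1110 has 3 ones => parity 1

1


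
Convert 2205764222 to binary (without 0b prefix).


2205764222 = 10000011011110010100101001111110 in binary

10000011011110010100101001111110


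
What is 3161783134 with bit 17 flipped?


3161783134 ^ (1 << 17) = 3161783134 ^ 131072 = 3161914206

3161914206


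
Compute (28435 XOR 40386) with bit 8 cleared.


Step 1: 28435 ^ 40386 = 62161
Step 2: 62161 & ~(1 << 8) = 62161

62161


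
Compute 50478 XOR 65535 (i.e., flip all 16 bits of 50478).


50478 ^ 65535 = 15057

15057


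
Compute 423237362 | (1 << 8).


423237362 | (1 << 8) = 423237362 | 256 = 423237618

423237618


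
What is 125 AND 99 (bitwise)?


0b1111101 & 0b1100011 = 0b1100001 = 97

97


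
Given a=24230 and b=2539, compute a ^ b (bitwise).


24230 ^ 2539 = 22349

22349


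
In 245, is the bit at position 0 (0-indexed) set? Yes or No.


0b11110101, bit 0 = 1. Yes

Yes


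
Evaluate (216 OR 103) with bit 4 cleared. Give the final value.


Step 1: 216 | 103 = 255
Step 2: 255 & ~(1 << 4) = 239

239


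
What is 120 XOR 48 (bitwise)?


0b1111000 ^ 0b110000 = 0b1001000 = 72

72


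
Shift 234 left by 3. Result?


0b11101010 << 3 = 0b11101010000 = 1872

1872


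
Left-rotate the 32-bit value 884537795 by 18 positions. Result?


Rotate 0b110100101110001111100111000011 left by 18 (32-bit) = 0b11100111000011001101001011100011 = 3876377315

3876377315


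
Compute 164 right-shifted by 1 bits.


0b10100100 >> 1 = 0b1010010 = 82

82


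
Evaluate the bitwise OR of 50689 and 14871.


0b1100011000000001 | 0b11101000010111 = 0b1111111000010111 = 65047

65047


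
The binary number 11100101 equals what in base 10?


11100101 in decimal = 229

229


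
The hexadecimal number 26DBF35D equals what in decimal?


26DBF35D hex = 651948893 decimal

651948893


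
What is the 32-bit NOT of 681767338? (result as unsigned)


~0b101000101000101111000110101010 = 0b11010111010111010000111001010101 = 3613199957 (32-bit unsigned)

3613199957


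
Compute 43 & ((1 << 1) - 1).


43 & 1 = 1

1


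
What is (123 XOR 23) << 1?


Step 1: 123 ^ 23 = 108
Step 2: 108 << 1 = 216

216


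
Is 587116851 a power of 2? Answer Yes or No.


0b100010111111101011000100110011. Multiple bits set => No

No


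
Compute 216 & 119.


0b11011000 & 0b1110111 = 0b1010000 = 80

80


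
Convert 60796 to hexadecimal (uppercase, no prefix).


60796 = ED7C hex

ED7C


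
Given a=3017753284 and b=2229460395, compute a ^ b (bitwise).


3017753284 ^ 2229460395 = 926785391

926785391


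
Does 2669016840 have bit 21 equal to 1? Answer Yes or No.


0b10011111000101011111011100001000, bit 21 = 0. No

No


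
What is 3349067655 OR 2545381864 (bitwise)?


0b11000111100111101011011110000111 | 0b10010111101101110111000111101000 = 0b11010111101111111111011111101111 = 3619682287

3619682287


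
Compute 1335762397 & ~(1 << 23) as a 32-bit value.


1335762397 & ~(1 << 23) = 1327373789

1327373789


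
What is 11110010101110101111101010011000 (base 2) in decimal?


11110010101110101111101010011000 in decimal = 4072340120

4072340120


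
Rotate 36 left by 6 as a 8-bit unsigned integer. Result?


Rotate 0b100100 left by 6 (8-bit) = 0b1001 = 9

9


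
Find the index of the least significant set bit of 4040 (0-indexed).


0b111111001000. Lowest set bit at position 3

3


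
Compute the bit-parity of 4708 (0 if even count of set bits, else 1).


0b1001001100100 has 5 ones => parity 1

1


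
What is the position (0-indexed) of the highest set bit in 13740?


0b11010110101100. Highest set bit at position 13

13


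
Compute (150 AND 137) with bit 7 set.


Step 1: 150 & 137 = 128
Step 2: 128 | (1 << 7) = 128 | 128 = 128

128


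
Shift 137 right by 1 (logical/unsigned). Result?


0b10001001 >> 1 = 0b1000100 = 68

68


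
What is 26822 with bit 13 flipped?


26822 ^ (1 << 13) = 26822 ^ 8192 = 18630

18630


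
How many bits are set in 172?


0b10101100 has 4 set bits

4


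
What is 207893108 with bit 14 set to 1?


207893108 | (1 << 14) = 207893108 | 16384 = 207909492

207909492


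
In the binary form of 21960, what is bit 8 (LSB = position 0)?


0b101010111001000, position 8 = 1

1


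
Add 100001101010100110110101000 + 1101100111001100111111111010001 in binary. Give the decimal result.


100001101010100110110101000 + 1101100111001100111111111010001 = 1110001000110111100110101111001 = 1897647481

1897647481


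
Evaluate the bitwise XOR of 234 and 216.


0b11101010 ^ 0b11011000 = 0b110010 = 50

50


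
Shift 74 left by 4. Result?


0b1001010 << 4 = 0b10010100000 = 1184

1184


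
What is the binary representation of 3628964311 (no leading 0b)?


3628964311 = 11011000010011011001100111010111 in binary

11011000010011011001100111010111


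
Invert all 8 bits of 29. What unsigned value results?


29 ^ 255 = 226

226


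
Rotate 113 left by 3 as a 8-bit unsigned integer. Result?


Rotate 0b1110001 left by 3 (8-bit) = 0b10001011 = 139

139


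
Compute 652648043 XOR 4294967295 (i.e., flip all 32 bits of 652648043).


652648043 ^ 4294967295 = 3642319252

3642319252


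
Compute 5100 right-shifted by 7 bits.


0b1001111101100 >> 7 = 0b100111 = 39

39


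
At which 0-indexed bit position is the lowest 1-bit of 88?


0b1011000. Lowest set bit at position 3

3


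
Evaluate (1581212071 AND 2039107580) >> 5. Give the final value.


Step 1: 1581212071 & 2039107580 = 1477067172
Step 2: 1477067172 >> 5 = 46158349

46158349


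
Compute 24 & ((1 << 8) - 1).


24 & 255 = 24

24


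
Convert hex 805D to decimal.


805D hex = 32861 decimal

32861


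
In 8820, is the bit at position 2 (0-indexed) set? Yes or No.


0b10001001110100, bit 2 = 1. Yes

Yes


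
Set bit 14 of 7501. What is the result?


7501 | (1 << 14) = 7501 | 16384 = 23885

23885


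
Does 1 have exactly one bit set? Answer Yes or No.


0b1. Only one bit set => Yes

Yes


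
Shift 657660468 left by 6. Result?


0b100111001100110001101000110100 << 6 = 0b100111001100110001101000110100000000 = 42090269952

42090269952


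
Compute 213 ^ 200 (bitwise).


0b11010101 ^ 0b11001000 = 0b11101 = 29

29


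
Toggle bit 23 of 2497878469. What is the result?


2497878469 ^ (1 << 23) = 2497878469 ^ 8388608 = 2489489861

2489489861


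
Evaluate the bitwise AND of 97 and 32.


0b1100001 & 0b100000 = 0b100000 = 32

32


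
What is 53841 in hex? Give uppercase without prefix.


53841 = D251 hex

D251


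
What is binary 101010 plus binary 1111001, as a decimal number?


101010 + 1111001 = 10100011 = 163

163


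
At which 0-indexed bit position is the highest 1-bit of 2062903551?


0b1111010111101010110100011111111. Highest set bit at position 30

30


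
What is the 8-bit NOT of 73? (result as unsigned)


~0b1001001 = 0b10110110 = 182 (8-bit unsigned)

182


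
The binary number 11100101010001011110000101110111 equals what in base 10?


11100101010001011110000101110111 in decimal = 3846562167

3846562167


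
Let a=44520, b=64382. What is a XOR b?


44520 ^ 64382 = 22166

22166


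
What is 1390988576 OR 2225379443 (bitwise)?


0b1010010111010001100110100100000 | 0b10000100101001001001100001110011 = 0b11010110111011001101110101110011 = 3605847411

3605847411


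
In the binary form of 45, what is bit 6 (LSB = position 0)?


0b101101, position 6 = 0

0


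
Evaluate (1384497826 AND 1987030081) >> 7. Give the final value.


Step 1: 1384497826 & 1987030081 = 1376092160
Step 2: 1376092160 >> 7 = 10750720

10750720


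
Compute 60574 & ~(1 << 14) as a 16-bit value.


60574 & ~(1 << 14) = 44190

44190


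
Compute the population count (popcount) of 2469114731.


0b10010011001010111011001101101011 has 18 set bits

18


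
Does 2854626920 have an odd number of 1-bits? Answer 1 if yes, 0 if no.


0b10101010001001100010011001101000 has 13 ones => parity 1

1


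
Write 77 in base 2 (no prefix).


77 = 1001101 in binary

1001101


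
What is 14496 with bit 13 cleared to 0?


14496 & ~(1 << 13) = 6304

6304


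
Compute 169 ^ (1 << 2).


169 ^ (1 << 2) = 169 ^ 4 = 173

173


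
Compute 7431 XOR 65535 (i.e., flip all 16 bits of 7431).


7431 ^ 65535 = 58104

58104


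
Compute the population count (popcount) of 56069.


0b1101101100000101 has 8 set bits

8


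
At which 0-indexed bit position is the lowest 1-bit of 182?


0b10110110. Lowest set bit at position 1

1


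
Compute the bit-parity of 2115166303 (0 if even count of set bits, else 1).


0b1111110000100101110000001011111 has 17 ones => parity 1

1


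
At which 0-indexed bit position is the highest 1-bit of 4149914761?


0b11110111010110101010110010001001. Highest set bit at position 31

31


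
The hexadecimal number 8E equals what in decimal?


8E hex = 142 decimal

142


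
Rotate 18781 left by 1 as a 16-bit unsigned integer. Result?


Rotate 0b100100101011101 left by 1 (16-bit) = 0b1001001010111010 = 37562

37562


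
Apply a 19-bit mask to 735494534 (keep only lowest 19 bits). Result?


735494534 & 524287 = 442758

442758


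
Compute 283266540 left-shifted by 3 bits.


0b10000111000100100110111101100 << 3 = 0b10000111000100100110111101100000 = 2266132320

2266132320


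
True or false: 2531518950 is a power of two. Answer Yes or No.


0b10010110111000111110100111100110. Multiple bits set => No

No


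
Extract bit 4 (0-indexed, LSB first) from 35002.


0b1000100010111010, position 4 = 1

1


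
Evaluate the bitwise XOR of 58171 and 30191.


0b1110001100111011 ^ 0b111010111101111 = 0b1001011011010100 = 38612

38612


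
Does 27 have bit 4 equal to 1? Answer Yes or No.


0b11011, bit 4 = 1. Yes

Yes


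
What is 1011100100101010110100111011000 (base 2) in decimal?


1011100100101010110100111011000 in decimal = 1553295832

1553295832


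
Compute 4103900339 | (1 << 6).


4103900339 | (1 << 6) = 4103900339 | 64 = 4103900403

4103900403


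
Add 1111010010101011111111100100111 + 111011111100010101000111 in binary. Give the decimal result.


1111010010101011111111100100111 + 111011111100010101000111 = 1111011010001011100010001101110 = 2068169838

2068169838


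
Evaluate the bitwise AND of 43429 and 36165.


0b1010100110100101 & 0b1000110101000101 = 0b1000100100000101 = 35077

35077


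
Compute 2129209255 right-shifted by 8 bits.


0b1111110111010010010011110100111 >> 8 = 0b11111101110100100100111 = 8317223

8317223


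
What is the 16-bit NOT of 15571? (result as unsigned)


~0b11110011010011 = 0b1100001100101100 = 49964 (16-bit unsigned)

49964


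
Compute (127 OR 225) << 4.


Step 1: 127 | 225 = 255
Step 2: 255 << 4 = 4080

4080


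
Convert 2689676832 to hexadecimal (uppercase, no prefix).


2689676832 = A0513620 hex

A0513620


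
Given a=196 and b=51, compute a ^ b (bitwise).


196 ^ 51 = 247

247


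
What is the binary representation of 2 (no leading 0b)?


2 = 10 in binary

10


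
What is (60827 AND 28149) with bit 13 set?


Step 1: 60827 & 28149 = 28049
Step 2: 28049 | (1 << 13) = 28049 | 8192 = 28049

28049


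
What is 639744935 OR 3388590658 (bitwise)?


0b100110001000011011101110100111 | 0b11001001111110011100101001000010 = 0b11101111111110011111101111100111 = 4026137575

4026137575


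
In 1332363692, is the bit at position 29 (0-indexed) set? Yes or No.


0b1001111011010100100000110101100, bit 29 = 0. No

No


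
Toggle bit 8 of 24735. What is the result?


24735 ^ (1 << 8) = 24735 ^ 256 = 24991

24991


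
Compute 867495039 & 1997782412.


0b110011101101001110110001111111 & 0b1110111000100111011110110001100 = 0b110011000100001010110000001100 = 856730636

856730636


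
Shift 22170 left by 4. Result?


0b101011010011010 << 4 = 0b1010110100110100000 = 354720

354720


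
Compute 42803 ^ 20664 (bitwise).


0b1010011100110011 ^ 0b101000010111000 = 0b1111011110001011 = 63371

63371


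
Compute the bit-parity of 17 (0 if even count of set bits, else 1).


0b10001 has 2 ones => parity 0

0


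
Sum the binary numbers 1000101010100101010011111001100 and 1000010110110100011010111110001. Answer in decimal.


1000101010100101010011111001100 + 1000010110110100011010111110001 = 10001000001011001101110110111101 = 2284641725

2284641725


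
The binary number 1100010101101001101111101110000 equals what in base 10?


1100010101101001101111101110000 in decimal = 1656020848

1656020848


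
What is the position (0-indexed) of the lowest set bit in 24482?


0b101111110100010. Lowest set bit at position 1

1


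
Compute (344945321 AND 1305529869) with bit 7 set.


Step 1: 344945321 & 1305529869 = 75514377
Step 2: 75514377 | (1 << 7) = 75514377 | 128 = 75514505

75514505


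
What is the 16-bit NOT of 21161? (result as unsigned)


~0b101001010101001 = 0b1010110101010110 = 44374 (16-bit unsigned)

44374


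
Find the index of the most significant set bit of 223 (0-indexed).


0b11011111. Highest set bit at position 7

7


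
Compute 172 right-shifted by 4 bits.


0b10101100 >> 4 = 0b1010 = 10

10


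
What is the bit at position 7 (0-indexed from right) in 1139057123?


0b1000011111001001010000111100011, position 7 = 1

1


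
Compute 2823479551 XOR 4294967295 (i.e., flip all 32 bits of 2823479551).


2823479551 ^ 4294967295 = 1471487744

1471487744


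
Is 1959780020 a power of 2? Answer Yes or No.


0b1110100110011111101111010110100. Multiple bits set => No

No


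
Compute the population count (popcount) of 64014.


0b1111101000001110 has 9 set bits

9


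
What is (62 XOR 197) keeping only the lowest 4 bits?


Step 1: 62 ^ 197 = 251
Step 2: 251 & 15 = 11

11


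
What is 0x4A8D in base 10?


4A8D hex = 19085 decimal

19085


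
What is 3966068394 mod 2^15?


3966068394 & 32767 = 26282

26282


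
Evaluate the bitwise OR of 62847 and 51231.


0b1111010101111111 | 0b1100100000011111 = 0b1111110101111111 = 64895

64895


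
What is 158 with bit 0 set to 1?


158 | (1 << 0) = 158 | 1 = 159

159


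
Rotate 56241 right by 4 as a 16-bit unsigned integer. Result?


Rotate 0b1101101110110001 right by 4 (16-bit) = 0b1110110111011 = 7611

7611


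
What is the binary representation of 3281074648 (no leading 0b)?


3281074648 = 11000011100100010011100111011000 in binary

11000011100100010011100111011000


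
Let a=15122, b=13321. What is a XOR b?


15122 ^ 13321 = 3867

3867


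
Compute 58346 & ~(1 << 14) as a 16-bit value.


58346 & ~(1 << 14) = 41962

41962


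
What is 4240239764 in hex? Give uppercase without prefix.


4240239764 = FCBCEC94 hex

FCBCEC94


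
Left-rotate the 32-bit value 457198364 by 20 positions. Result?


Rotate 0b11011010000000100101100011100 left by 20 (32-bit) = 0b10110001110000011011010000000100 = 2982261764

2982261764


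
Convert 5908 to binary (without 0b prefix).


5908 = 1011100010100 in binary

1011100010100


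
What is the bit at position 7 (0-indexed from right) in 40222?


0b1001110100011110, position 7 = 0

0


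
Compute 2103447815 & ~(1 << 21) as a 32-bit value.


2103447815 & ~(1 << 21) = 2101350663

2101350663


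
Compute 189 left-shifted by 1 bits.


0b10111101 << 1 = 0b101111010 = 378

378


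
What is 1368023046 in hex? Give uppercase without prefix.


1368023046 = 518A6006 hex

518A6006


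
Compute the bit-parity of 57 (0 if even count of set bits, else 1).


0b111001 has 4 ones => parity 0

0


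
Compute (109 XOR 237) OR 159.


Step 1: 109 ^ 237 = 128
Step 2: 128 | 159 = 159

159


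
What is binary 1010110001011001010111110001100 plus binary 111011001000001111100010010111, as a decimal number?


1010110001011001010111110001100 + 111011001000001111100010010111 = 10010001010011011010100000100011 = 2437785635

2437785635


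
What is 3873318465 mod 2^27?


3873318465 & 134217727 = 115222081

115222081


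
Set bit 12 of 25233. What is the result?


25233 | (1 << 12) = 25233 | 4096 = 29329

29329


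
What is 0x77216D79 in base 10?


77216D79 hex = 1998679417 decimal

1998679417


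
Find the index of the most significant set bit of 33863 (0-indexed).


0b1000010001000111. Highest set bit at position 15

15


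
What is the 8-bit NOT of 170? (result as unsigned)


~0b10101010 = 0b1010101 = 85 (8-bit unsigned)

85


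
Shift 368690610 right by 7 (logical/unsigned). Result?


0b10101111110011100010110110010 >> 7 = 0b1010111111001110001011 = 2880395

2880395


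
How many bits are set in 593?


0b1001010001 has 4 set bits

4


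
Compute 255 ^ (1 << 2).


255 ^ (1 << 2) = 255 ^ 4 = 251

251


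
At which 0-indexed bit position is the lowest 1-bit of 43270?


0b1010100100000110. Lowest set bit at position 1

1


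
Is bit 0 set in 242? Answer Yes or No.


0b11110010, bit 0 = 0. No

No


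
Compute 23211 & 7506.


0b101101010101011 & 0b1110101010010 = 0b1100000000010 = 6146

6146


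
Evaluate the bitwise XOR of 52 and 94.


0b110100 ^ 0b1011110 = 0b1101010 = 106

106


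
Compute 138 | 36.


0b10001010 | 0b100100 = 0b10101110 = 174

174


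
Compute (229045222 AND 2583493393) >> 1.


Step 1: 229045222 & 2583493393 = 161805056
Step 2: 161805056 >> 1 = 80902528

80902528


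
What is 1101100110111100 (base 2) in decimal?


1101100110111100 in decimal = 55740

55740


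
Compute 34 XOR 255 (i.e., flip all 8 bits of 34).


34 ^ 255 = 221

221


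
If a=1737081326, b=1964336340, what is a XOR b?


1737081326 ^ 1964336340 = 312255802

312255802


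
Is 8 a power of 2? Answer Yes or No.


0b1000. Only one bit set => Yes

Yes


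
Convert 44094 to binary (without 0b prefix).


44094 = 1010110000111110 in binary

1010110000111110


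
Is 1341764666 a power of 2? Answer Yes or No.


0b1001111111110011011010000111010. Multiple bits set => No

No


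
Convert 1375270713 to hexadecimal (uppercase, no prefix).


1375270713 = 51F8F739 hex

51F8F739


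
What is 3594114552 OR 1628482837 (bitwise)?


0b11010110001110011101010111111000 | 0b1100001000100001010110100010101 = 0b11110111001110011111110111111101 = 4147772925

4147772925


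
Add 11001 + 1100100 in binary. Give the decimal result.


11001 + 1100100 = 1111101 = 125

125


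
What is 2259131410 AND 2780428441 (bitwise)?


0b10000110101001111001110000010010 & 0b10100101101110011111100010011001 = 0b10000100101000011001100000010000 = 2225182736

2225182736


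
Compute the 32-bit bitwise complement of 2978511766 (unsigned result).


~0b10110001100010000111101110010110 = 0b1001110011101111000010001101001 = 1316455529 (32-bit unsigned)

1316455529


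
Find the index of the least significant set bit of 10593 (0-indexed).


0b10100101100001. Lowest set bit at position 0

0


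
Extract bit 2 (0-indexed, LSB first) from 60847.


0b1110110110101111, position 2 = 1

1


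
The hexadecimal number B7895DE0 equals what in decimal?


B7895DE0 hex = 3079232992 decimal

3079232992


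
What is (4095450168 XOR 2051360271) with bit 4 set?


Step 1: 4095450168 ^ 2051360271 = 2388580919
Step 2: 2388580919 | (1 << 4) = 2388580919 | 16 = 2388580919

2388580919


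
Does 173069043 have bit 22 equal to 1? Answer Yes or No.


0b1010010100001101001011110011, bit 22 = 1. Yes

Yes


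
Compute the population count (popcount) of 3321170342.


0b11000101111101010000100110100110 has 16 set bits

16


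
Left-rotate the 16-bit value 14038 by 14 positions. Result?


Rotate 0b11011011010110 left by 14 (16-bit) = 0b1000110110110101 = 36277

36277


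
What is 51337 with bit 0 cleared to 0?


51337 & ~(1 << 0) = 51336

51336


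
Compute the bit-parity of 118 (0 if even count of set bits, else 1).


0b1110110 has 5 ones => parity 1

1


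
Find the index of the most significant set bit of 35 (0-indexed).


0b100011. Highest set bit at position 5

5


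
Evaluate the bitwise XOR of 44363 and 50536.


0b1010110101001011 ^ 0b1100010101101000 = 0b110100000100011 = 26659

26659


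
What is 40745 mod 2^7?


40745 & 127 = 41

41


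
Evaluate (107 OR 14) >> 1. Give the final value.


Step 1: 107 | 14 = 111
Step 2: 111 >> 1 = 55

55


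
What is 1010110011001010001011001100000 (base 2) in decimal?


1010110011001010001011001100000 in decimal = 1449465440

1449465440


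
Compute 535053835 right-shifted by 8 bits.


0b11111111001000100011000001011 >> 8 = 0b111111110010001000110 = 2090054

2090054


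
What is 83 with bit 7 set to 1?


83 | (1 << 7) = 83 | 128 = 211

211


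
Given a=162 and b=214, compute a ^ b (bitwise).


162 ^ 214 = 116

116


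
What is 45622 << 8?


0b1011001000110110 << 8 = 0b101100100011011000000000 = 11679232

11679232


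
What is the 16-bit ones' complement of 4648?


4648 ^ 65535 = 60887

60887


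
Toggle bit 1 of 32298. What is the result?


32298 ^ (1 << 1) = 32298 ^ 2 = 32296

32296


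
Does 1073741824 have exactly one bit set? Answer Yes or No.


0b1000000000000000000000000000000. Only one bit set => Yes

Yes


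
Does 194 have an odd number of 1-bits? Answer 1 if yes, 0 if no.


0b11000010 has 3 ones => parity 1

1


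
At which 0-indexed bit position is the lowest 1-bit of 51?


0b110011. Lowest set bit at position 0

0


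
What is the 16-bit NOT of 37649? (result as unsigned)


~0b1001001100010001 = 0b110110011101110 = 27886 (16-bit unsigned)

27886


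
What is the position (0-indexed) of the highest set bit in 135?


0b10000111. Highest set bit at position 7

7


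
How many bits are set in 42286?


0b1010010100101110 has 8 set bits

8


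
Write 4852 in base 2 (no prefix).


4852 = 1001011110100 in binary

1001011110100


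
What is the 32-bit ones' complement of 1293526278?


1293526278 ^ 4294967295 = 3001441017

3001441017


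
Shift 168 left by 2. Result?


0b10101000 << 2 = 0b1010100000 = 672

672


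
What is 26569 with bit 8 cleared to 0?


26569 & ~(1 << 8) = 26313

26313


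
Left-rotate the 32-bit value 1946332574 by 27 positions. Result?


Rotate 0b1110100000000101010110110011110 left by 27 (32-bit) = 0b11110011101000000001010101101100 = 4087354732

4087354732


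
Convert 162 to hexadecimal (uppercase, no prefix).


162 = A2 hex

A2


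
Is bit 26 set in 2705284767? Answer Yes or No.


0b10100001001111110101111010011111, bit 26 = 0. No

No


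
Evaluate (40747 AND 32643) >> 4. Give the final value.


Step 1: 40747 & 32643 = 7939
Step 2: 7939 >> 4 = 496

496


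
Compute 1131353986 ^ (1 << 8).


1131353986 ^ (1 << 8) = 1131353986 ^ 256 = 1131353730

1131353730


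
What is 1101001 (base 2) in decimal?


1101001 in decimal = 105

105


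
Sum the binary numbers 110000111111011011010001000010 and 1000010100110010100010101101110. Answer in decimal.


110000111111011011010001000010 + 1000010100110010100010101101110 = 1110011100101101111100110110000 = 1939274160

1939274160
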